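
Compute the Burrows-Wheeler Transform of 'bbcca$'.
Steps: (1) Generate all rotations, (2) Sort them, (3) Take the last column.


Rotations (sorted):
  0: $bbcca -> last char: a
  1: a$bbcc -> last char: c
  2: bbcca$ -> last char: $
  3: bcca$b -> last char: b
  4: ca$bbc -> last char: c
  5: cca$bb -> last char: b


BWT = ac$bcb


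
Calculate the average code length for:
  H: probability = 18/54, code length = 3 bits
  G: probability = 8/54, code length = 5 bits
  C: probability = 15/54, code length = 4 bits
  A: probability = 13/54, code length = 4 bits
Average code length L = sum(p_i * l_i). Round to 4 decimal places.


Weighted contributions p_i * l_i:
  H: (18/54) * 3 = 54/54
  G: (8/54) * 5 = 40/54
  C: (15/54) * 4 = 60/54
  A: (13/54) * 4 = 52/54
Sum = (54 + 40 + 60 + 52)/54 = 206/54

L = 206/54 = 3.8148 bits/symbol


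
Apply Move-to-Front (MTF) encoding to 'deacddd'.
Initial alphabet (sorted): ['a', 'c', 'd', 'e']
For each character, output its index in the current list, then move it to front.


MTF encoding:
'd': index 2 in ['a', 'c', 'd', 'e'] -> ['d', 'a', 'c', 'e']
'e': index 3 in ['d', 'a', 'c', 'e'] -> ['e', 'd', 'a', 'c']
'a': index 2 in ['e', 'd', 'a', 'c'] -> ['a', 'e', 'd', 'c']
'c': index 3 in ['a', 'e', 'd', 'c'] -> ['c', 'a', 'e', 'd']
'd': index 3 in ['c', 'a', 'e', 'd'] -> ['d', 'c', 'a', 'e']
'd': index 0 in ['d', 'c', 'a', 'e'] -> ['d', 'c', 'a', 'e']
'd': index 0 in ['d', 'c', 'a', 'e'] -> ['d', 'c', 'a', 'e']


Output: [2, 3, 2, 3, 3, 0, 0]


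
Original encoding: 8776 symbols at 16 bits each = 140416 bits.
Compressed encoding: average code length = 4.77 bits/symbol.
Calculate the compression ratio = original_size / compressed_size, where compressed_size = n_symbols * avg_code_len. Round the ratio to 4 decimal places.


original_size = n_symbols * orig_bits = 8776 * 16 = 140416 bits
compressed_size = n_symbols * avg_code_len = 8776 * 4.77 = 41861.52 bits
ratio = original_size / compressed_size = 140416 / 41861.52 = 3.3543

Compression ratio = 3.3543


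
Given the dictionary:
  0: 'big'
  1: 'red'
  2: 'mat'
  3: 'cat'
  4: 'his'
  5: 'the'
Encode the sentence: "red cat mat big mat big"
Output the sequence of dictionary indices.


Look up each word in the dictionary:
  'red' -> 1
  'cat' -> 3
  'mat' -> 2
  'big' -> 0
  'mat' -> 2
  'big' -> 0

Encoded: [1, 3, 2, 0, 2, 0]


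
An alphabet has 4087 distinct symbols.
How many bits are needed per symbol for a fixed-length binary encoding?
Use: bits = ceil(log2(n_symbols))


log2(4087) = 11.9968
Bracket: 2^11 = 2048 < 4087 <= 2^12 = 4096
So ceil(log2(4087)) = 12

bits = ceil(log2(4087)) = ceil(11.9968) = 12 bits


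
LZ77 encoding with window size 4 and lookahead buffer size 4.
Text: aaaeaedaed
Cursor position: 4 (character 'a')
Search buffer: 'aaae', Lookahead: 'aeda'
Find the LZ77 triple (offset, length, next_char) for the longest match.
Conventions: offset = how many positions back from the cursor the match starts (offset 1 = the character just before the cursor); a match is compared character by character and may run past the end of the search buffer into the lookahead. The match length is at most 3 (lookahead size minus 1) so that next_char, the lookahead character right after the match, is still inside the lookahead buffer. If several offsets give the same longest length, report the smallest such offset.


Try each offset into the search buffer:
  offset=1 (pos 3, char 'e'): match length 0
  offset=2 (pos 2, char 'a'): match length 2
  offset=3 (pos 1, char 'a'): match length 1
  offset=4 (pos 0, char 'a'): match length 1
Longest match has length 2 at offset 2.
next_char = character at position 4 + 2 = 6 -> 'd'

Best match: offset=2, length=2 (matching 'ae' starting at position 2)
LZ77 triple: (2, 2, 'd')


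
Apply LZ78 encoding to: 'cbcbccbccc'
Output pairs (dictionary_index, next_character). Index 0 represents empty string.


LZ78 encoding steps:
Dictionary: {0: ''}
Step 1: w='' (idx 0), next='c' -> output (0, 'c'), add 'c' as idx 1
Step 2: w='' (idx 0), next='b' -> output (0, 'b'), add 'b' as idx 2
Step 3: w='c' (idx 1), next='b' -> output (1, 'b'), add 'cb' as idx 3
Step 4: w='c' (idx 1), next='c' -> output (1, 'c'), add 'cc' as idx 4
Step 5: w='b' (idx 2), next='c' -> output (2, 'c'), add 'bc' as idx 5
Step 6: w='cc' (idx 4), end of input -> output (4, '')


Encoded: [(0, 'c'), (0, 'b'), (1, 'b'), (1, 'c'), (2, 'c'), (4, '')]


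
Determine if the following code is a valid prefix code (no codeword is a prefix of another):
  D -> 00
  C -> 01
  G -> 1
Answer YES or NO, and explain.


Checking each pair (does one codeword prefix another?):
  D='00' vs C='01': no prefix
  D='00' vs G='1': no prefix
  C='01' vs D='00': no prefix
  C='01' vs G='1': no prefix
  G='1' vs D='00': no prefix
  G='1' vs C='01': no prefix
No violation found over all pairs.

YES -- this is a valid prefix code. No codeword is a prefix of any other codeword.


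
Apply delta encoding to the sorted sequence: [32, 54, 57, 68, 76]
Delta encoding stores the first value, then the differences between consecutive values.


First value: 32
Deltas:
  54 - 32 = 22
  57 - 54 = 3
  68 - 57 = 11
  76 - 68 = 8


Delta encoded: [32, 22, 3, 11, 8]


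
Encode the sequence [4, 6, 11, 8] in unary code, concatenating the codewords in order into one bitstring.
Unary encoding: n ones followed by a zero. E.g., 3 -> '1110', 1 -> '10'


Encode each number as n ones followed by a terminating 0:
  4 -> 11110 (5 bits)
  6 -> 1111110 (7 bits)
  11 -> 111111111110 (12 bits)
  8 -> 111111110 (9 bits)
Total length = 5 + 7 + 12 + 9 = 33 bits.

Unary([4, 6, 11, 8]) = 111101111110111111111110111111110 (33 bits)


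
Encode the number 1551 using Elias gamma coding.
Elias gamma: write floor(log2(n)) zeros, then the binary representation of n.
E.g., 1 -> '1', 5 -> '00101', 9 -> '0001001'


num_bits = floor(log2(1551)) + 1 = 11
leading_zeros = num_bits - 1 = 10
binary(1551) = 11000001111

Elias gamma(1551) = '0000000000' + '11000001111' = 000000000011000001111 (21 bits)


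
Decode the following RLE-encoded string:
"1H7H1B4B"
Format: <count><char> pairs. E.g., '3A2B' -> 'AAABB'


Expanding each <count><char> pair:
  1H -> 'H'
  7H -> 'HHHHHHH'
  1B -> 'B'
  4B -> 'BBBB'

Decoded = HHHHHHHHBBBBB


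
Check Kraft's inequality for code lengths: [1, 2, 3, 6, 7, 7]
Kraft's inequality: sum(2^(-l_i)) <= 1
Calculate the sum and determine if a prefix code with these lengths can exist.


Sum = 2^(-1) + 2^(-2) + 2^(-3) + 2^(-6) + 2^(-7) + 2^(-7)
    = 0.5 + 0.25 + 0.125 + 0.015625 + 0.0078125 + 0.0078125
    = 116/128 = 0.90625
Since 0.90625 <= 1, Kraft's inequality IS satisfied.
A prefix code with these lengths CAN exist.

Kraft sum = 0.90625. Satisfied.


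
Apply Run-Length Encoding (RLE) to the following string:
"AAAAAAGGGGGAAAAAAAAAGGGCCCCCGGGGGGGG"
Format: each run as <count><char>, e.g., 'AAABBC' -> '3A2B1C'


Scanning runs left to right:
  i=0: run of 'A' x 6 -> '6A'
  i=6: run of 'G' x 5 -> '5G'
  i=11: run of 'A' x 9 -> '9A'
  i=20: run of 'G' x 3 -> '3G'
  i=23: run of 'C' x 5 -> '5C'
  i=28: run of 'G' x 8 -> '8G'

RLE = 6A5G9A3G5C8G


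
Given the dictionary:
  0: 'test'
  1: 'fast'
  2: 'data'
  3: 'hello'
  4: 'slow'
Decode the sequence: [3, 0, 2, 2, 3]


Look up each index in the dictionary:
  3 -> 'hello'
  0 -> 'test'
  2 -> 'data'
  2 -> 'data'
  3 -> 'hello'

Decoded: "hello test data data hello"


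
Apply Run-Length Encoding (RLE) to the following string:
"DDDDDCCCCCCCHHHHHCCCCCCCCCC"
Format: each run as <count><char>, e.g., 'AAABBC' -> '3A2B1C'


Scanning runs left to right:
  i=0: run of 'D' x 5 -> '5D'
  i=5: run of 'C' x 7 -> '7C'
  i=12: run of 'H' x 5 -> '5H'
  i=17: run of 'C' x 10 -> '10C'

RLE = 5D7C5H10C


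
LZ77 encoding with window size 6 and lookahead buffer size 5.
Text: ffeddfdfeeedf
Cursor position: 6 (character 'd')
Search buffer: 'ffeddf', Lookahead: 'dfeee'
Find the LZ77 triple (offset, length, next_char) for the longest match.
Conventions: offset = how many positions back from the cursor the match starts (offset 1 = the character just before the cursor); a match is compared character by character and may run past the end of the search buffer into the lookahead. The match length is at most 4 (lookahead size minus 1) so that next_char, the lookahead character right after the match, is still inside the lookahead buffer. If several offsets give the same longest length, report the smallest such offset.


Try each offset into the search buffer:
  offset=1 (pos 5, char 'f'): match length 0
  offset=2 (pos 4, char 'd'): match length 2
  offset=3 (pos 3, char 'd'): match length 1
  offset=4 (pos 2, char 'e'): match length 0
  offset=5 (pos 1, char 'f'): match length 0
  offset=6 (pos 0, char 'f'): match length 0
Longest match has length 2 at offset 2.
next_char = character at position 6 + 2 = 8 -> 'e'

Best match: offset=2, length=2 (matching 'df' starting at position 4)
LZ77 triple: (2, 2, 'e')


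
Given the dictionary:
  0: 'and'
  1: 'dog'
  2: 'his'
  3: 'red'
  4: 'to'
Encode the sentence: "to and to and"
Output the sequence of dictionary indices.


Look up each word in the dictionary:
  'to' -> 4
  'and' -> 0
  'to' -> 4
  'and' -> 0

Encoded: [4, 0, 4, 0]


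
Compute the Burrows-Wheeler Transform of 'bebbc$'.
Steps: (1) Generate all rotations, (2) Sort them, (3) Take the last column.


Rotations (sorted):
  0: $bebbc -> last char: c
  1: bbc$be -> last char: e
  2: bc$beb -> last char: b
  3: bebbc$ -> last char: $
  4: c$bebb -> last char: b
  5: ebbc$b -> last char: b


BWT = ceb$bb


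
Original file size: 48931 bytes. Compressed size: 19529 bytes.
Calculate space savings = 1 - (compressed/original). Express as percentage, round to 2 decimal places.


ratio = compressed/original = 19529/48931 = 0.399113
savings = 1 - ratio = 1 - 0.399113 = 0.600887
as a percentage: 0.600887 * 100 = 60.09%

Space savings = 1 - 19529/48931 = 60.09%


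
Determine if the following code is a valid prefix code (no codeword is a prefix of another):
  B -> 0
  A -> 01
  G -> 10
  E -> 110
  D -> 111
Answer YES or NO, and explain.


Checking each pair (does one codeword prefix another?):
  B='0' vs A='01': prefix -- VIOLATION

NO -- this is NOT a valid prefix code. B (0) is a prefix of A (01).


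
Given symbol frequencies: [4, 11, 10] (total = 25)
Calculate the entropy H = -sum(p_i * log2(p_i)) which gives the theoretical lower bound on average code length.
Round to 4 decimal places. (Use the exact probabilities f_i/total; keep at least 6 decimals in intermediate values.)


Per-symbol terms -p_i * log2(p_i) with p_i = f_i/25:
  p = 4/25 = 0.160000: log2(p) = -2.643856, -p*log2(p) = 0.423017
  p = 11/25 = 0.440000: log2(p) = -1.184425, -p*log2(p) = 0.521147
  p = 10/25 = 0.400000: log2(p) = -1.321928, -p*log2(p) = 0.528771
H = 0.423017 + 0.521147 + 0.528771 = 1.472935

H = 1.4729 bits/symbol


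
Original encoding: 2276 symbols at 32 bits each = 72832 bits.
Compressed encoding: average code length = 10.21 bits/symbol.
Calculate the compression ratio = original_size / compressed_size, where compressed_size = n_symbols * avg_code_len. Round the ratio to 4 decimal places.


original_size = n_symbols * orig_bits = 2276 * 32 = 72832 bits
compressed_size = n_symbols * avg_code_len = 2276 * 10.21 = 23237.96 bits
ratio = original_size / compressed_size = 72832 / 23237.96 = 3.1342

Compression ratio = 3.1342


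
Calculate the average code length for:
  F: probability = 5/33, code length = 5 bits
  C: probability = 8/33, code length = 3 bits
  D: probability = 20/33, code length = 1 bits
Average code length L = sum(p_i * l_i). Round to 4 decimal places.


Weighted contributions p_i * l_i:
  F: (5/33) * 5 = 25/33
  C: (8/33) * 3 = 24/33
  D: (20/33) * 1 = 20/33
Sum = (25 + 24 + 20)/33 = 69/33

L = 69/33 = 2.0909 bits/symbol


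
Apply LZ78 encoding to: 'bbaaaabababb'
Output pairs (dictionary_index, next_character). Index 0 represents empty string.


LZ78 encoding steps:
Dictionary: {0: ''}
Step 1: w='' (idx 0), next='b' -> output (0, 'b'), add 'b' as idx 1
Step 2: w='b' (idx 1), next='a' -> output (1, 'a'), add 'ba' as idx 2
Step 3: w='' (idx 0), next='a' -> output (0, 'a'), add 'a' as idx 3
Step 4: w='a' (idx 3), next='a' -> output (3, 'a'), add 'aa' as idx 4
Step 5: w='ba' (idx 2), next='b' -> output (2, 'b'), add 'bab' as idx 5
Step 6: w='a' (idx 3), next='b' -> output (3, 'b'), add 'ab' as idx 6
Step 7: w='b' (idx 1), end of input -> output (1, '')


Encoded: [(0, 'b'), (1, 'a'), (0, 'a'), (3, 'a'), (2, 'b'), (3, 'b'), (1, '')]


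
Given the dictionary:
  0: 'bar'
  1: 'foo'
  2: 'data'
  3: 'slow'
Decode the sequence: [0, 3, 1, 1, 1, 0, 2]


Look up each index in the dictionary:
  0 -> 'bar'
  3 -> 'slow'
  1 -> 'foo'
  1 -> 'foo'
  1 -> 'foo'
  0 -> 'bar'
  2 -> 'data'

Decoded: "bar slow foo foo foo bar data"


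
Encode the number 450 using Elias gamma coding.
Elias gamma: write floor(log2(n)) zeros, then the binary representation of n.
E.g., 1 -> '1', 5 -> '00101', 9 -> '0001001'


num_bits = floor(log2(450)) + 1 = 9
leading_zeros = num_bits - 1 = 8
binary(450) = 111000010

Elias gamma(450) = '00000000' + '111000010' = 00000000111000010 (17 bits)


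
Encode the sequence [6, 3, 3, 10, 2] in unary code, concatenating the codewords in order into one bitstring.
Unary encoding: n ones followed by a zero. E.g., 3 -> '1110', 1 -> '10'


Encode each number as n ones followed by a terminating 0:
  6 -> 1111110 (7 bits)
  3 -> 1110 (4 bits)
  3 -> 1110 (4 bits)
  10 -> 11111111110 (11 bits)
  2 -> 110 (3 bits)
Total length = 7 + 4 + 4 + 11 + 3 = 29 bits.

Unary([6, 3, 3, 10, 2]) = 11111101110111011111111110110 (29 bits)


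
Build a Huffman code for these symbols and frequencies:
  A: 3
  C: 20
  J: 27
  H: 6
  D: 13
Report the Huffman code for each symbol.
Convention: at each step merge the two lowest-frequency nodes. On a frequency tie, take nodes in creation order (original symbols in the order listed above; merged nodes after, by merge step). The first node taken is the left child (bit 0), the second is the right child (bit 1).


Huffman tree construction:
Step 1: Merge A(3) + H(6) = 9
Step 2: Merge (A+H)(9) + D(13) = 22
Step 3: Merge C(20) + ((A+H)+D)(22) = 42
Step 4: Merge J(27) + (C+((A+H)+D))(42) = 69
Read each symbol's code off the tree from the root (left child = 0, right child = 1).

Codes:
  A: 1100 (length 4)
  C: 10 (length 2)
  J: 0 (length 1)
  H: 1101 (length 4)
  D: 111 (length 3)
Average code length: 142/69 = 2.0580 bits/symbol


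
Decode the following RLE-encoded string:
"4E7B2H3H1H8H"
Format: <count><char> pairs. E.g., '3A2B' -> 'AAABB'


Expanding each <count><char> pair:
  4E -> 'EEEE'
  7B -> 'BBBBBBB'
  2H -> 'HH'
  3H -> 'HHH'
  1H -> 'H'
  8H -> 'HHHHHHHH'

Decoded = EEEEBBBBBBBHHHHHHHHHHHHHH


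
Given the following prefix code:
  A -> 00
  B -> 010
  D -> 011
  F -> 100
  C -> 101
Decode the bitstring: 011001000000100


Decoding step by step:
Bits 011 -> D
Bits 00 -> A
Bits 100 -> F
Bits 00 -> A
Bits 00 -> A
Bits 100 -> F


Decoded message: DAFAAF


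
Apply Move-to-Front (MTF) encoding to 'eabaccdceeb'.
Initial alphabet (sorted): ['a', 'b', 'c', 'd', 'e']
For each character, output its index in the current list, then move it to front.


MTF encoding:
'e': index 4 in ['a', 'b', 'c', 'd', 'e'] -> ['e', 'a', 'b', 'c', 'd']
'a': index 1 in ['e', 'a', 'b', 'c', 'd'] -> ['a', 'e', 'b', 'c', 'd']
'b': index 2 in ['a', 'e', 'b', 'c', 'd'] -> ['b', 'a', 'e', 'c', 'd']
'a': index 1 in ['b', 'a', 'e', 'c', 'd'] -> ['a', 'b', 'e', 'c', 'd']
'c': index 3 in ['a', 'b', 'e', 'c', 'd'] -> ['c', 'a', 'b', 'e', 'd']
'c': index 0 in ['c', 'a', 'b', 'e', 'd'] -> ['c', 'a', 'b', 'e', 'd']
'd': index 4 in ['c', 'a', 'b', 'e', 'd'] -> ['d', 'c', 'a', 'b', 'e']
'c': index 1 in ['d', 'c', 'a', 'b', 'e'] -> ['c', 'd', 'a', 'b', 'e']
'e': index 4 in ['c', 'd', 'a', 'b', 'e'] -> ['e', 'c', 'd', 'a', 'b']
'e': index 0 in ['e', 'c', 'd', 'a', 'b'] -> ['e', 'c', 'd', 'a', 'b']
'b': index 4 in ['e', 'c', 'd', 'a', 'b'] -> ['b', 'e', 'c', 'd', 'a']


Output: [4, 1, 2, 1, 3, 0, 4, 1, 4, 0, 4]


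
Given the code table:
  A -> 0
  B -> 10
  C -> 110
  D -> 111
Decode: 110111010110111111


Decoding:
110 -> C
111 -> D
0 -> A
10 -> B
110 -> C
111 -> D
111 -> D


Result: CDABCDD


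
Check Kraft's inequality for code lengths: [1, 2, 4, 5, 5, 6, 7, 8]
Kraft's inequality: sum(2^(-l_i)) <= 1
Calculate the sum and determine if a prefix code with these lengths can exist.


Sum = 2^(-1) + 2^(-2) + 2^(-4) + 2^(-5) + 2^(-5) + 2^(-6) + 2^(-7) + 2^(-8)
    = 0.5 + 0.25 + 0.0625 + 0.03125 + 0.03125 + 0.015625 + 0.0078125 + 0.00390625
    = 231/256 = 0.90234375
Since 0.90234375 <= 1, Kraft's inequality IS satisfied.
A prefix code with these lengths CAN exist.

Kraft sum = 0.90234375. Satisfied.


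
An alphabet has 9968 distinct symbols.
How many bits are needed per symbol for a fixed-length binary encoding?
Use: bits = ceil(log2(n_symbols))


log2(9968) = 13.2831
Bracket: 2^13 = 8192 < 9968 <= 2^14 = 16384
So ceil(log2(9968)) = 14

bits = ceil(log2(9968)) = ceil(13.2831) = 14 bits


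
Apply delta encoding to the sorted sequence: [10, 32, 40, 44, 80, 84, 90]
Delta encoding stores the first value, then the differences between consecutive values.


First value: 10
Deltas:
  32 - 10 = 22
  40 - 32 = 8
  44 - 40 = 4
  80 - 44 = 36
  84 - 80 = 4
  90 - 84 = 6


Delta encoded: [10, 22, 8, 4, 36, 4, 6]


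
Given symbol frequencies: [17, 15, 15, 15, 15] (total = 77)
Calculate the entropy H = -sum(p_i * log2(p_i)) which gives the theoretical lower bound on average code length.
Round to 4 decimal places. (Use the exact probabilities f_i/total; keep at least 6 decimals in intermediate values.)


Per-symbol terms -p_i * log2(p_i) with p_i = f_i/77:
  p = 17/77 = 0.220779: log2(p) = -2.179324, -p*log2(p) = 0.481149
  p = 15/77 = 0.194805: log2(p) = -2.359896, -p*log2(p) = 0.459720
  p = 15/77 = 0.194805: log2(p) = -2.359896, -p*log2(p) = 0.459720
  p = 15/77 = 0.194805: log2(p) = -2.359896, -p*log2(p) = 0.459720
  p = 15/77 = 0.194805: log2(p) = -2.359896, -p*log2(p) = 0.459720
H = 0.481149 + 0.459720 + 0.459720 + 0.459720 + 0.459720 = 2.320029

H = 2.32 bits/symbol


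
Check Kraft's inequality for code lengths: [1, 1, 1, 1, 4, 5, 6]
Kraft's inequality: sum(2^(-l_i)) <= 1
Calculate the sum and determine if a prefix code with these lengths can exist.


Sum = 2^(-1) + 2^(-1) + 2^(-1) + 2^(-1) + 2^(-4) + 2^(-5) + 2^(-6)
    = 0.5 + 0.5 + 0.5 + 0.5 + 0.0625 + 0.03125 + 0.015625
    = 135/64 = 2.109375
Since 2.109375 > 1, Kraft's inequality is NOT satisfied.
A prefix code with these lengths CANNOT exist.

Kraft sum = 2.109375. Not satisfied.


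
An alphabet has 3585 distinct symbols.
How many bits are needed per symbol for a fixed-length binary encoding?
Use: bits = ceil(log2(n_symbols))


log2(3585) = 11.8078
Bracket: 2^11 = 2048 < 3585 <= 2^12 = 4096
So ceil(log2(3585)) = 12

bits = ceil(log2(3585)) = ceil(11.8078) = 12 bits


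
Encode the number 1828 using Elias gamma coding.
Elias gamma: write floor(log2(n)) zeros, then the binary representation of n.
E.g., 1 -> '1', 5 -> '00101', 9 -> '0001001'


num_bits = floor(log2(1828)) + 1 = 11
leading_zeros = num_bits - 1 = 10
binary(1828) = 11100100100

Elias gamma(1828) = '0000000000' + '11100100100' = 000000000011100100100 (21 bits)


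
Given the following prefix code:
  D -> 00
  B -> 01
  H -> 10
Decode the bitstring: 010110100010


Decoding step by step:
Bits 01 -> B
Bits 01 -> B
Bits 10 -> H
Bits 10 -> H
Bits 00 -> D
Bits 10 -> H


Decoded message: BBHHDH


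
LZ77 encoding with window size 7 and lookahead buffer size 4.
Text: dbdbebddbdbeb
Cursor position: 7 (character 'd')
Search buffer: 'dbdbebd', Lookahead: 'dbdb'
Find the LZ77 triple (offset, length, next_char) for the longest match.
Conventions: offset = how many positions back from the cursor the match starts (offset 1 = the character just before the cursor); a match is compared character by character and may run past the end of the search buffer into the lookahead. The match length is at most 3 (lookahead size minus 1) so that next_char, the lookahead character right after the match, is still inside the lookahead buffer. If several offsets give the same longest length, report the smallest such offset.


Try each offset into the search buffer:
  offset=1 (pos 6, char 'd'): match length 1
  offset=2 (pos 5, char 'b'): match length 0
  offset=3 (pos 4, char 'e'): match length 0
  offset=4 (pos 3, char 'b'): match length 0
  offset=5 (pos 2, char 'd'): match length 2
  offset=6 (pos 1, char 'b'): match length 0
  offset=7 (pos 0, char 'd'): match length 3
Longest match has length 3 at offset 7.
next_char = character at position 7 + 3 = 10 -> 'b'

Best match: offset=7, length=3 (matching 'dbd' starting at position 0)
LZ77 triple: (7, 3, 'b')


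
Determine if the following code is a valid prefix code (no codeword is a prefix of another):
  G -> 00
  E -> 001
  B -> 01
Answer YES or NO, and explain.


Checking each pair (does one codeword prefix another?):
  G='00' vs E='001': prefix -- VIOLATION

NO -- this is NOT a valid prefix code. G (00) is a prefix of E (001).


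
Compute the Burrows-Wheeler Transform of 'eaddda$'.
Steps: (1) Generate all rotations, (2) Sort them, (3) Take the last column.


Rotations (sorted):
  0: $eaddda -> last char: a
  1: a$eaddd -> last char: d
  2: addda$e -> last char: e
  3: da$eadd -> last char: d
  4: dda$ead -> last char: d
  5: ddda$ea -> last char: a
  6: eaddda$ -> last char: $


BWT = adedda$


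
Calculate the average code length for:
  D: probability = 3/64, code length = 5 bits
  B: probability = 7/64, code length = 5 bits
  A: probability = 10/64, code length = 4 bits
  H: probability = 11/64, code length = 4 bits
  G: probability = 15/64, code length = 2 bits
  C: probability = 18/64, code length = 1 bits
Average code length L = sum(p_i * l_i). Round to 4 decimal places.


Weighted contributions p_i * l_i:
  D: (3/64) * 5 = 15/64
  B: (7/64) * 5 = 35/64
  A: (10/64) * 4 = 40/64
  H: (11/64) * 4 = 44/64
  G: (15/64) * 2 = 30/64
  C: (18/64) * 1 = 18/64
Sum = (15 + 35 + 40 + 44 + 30 + 18)/64 = 182/64

L = 182/64 = 2.8438 bits/symbol


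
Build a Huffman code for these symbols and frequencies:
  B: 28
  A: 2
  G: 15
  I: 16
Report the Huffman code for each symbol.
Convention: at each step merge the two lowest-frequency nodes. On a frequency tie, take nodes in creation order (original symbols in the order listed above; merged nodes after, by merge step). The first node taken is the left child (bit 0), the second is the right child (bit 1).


Huffman tree construction:
Step 1: Merge A(2) + G(15) = 17
Step 2: Merge I(16) + (A+G)(17) = 33
Step 3: Merge B(28) + (I+(A+G))(33) = 61
Read each symbol's code off the tree from the root (left child = 0, right child = 1).

Codes:
  B: 0 (length 1)
  A: 110 (length 3)
  G: 111 (length 3)
  I: 10 (length 2)
Average code length: 111/61 = 1.8197 bits/symbol


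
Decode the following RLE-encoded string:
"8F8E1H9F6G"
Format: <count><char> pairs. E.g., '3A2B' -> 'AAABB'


Expanding each <count><char> pair:
  8F -> 'FFFFFFFF'
  8E -> 'EEEEEEEE'
  1H -> 'H'
  9F -> 'FFFFFFFFF'
  6G -> 'GGGGGG'

Decoded = FFFFFFFFEEEEEEEEHFFFFFFFFFGGGGGG


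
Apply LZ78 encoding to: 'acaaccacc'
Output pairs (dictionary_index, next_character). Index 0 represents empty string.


LZ78 encoding steps:
Dictionary: {0: ''}
Step 1: w='' (idx 0), next='a' -> output (0, 'a'), add 'a' as idx 1
Step 2: w='' (idx 0), next='c' -> output (0, 'c'), add 'c' as idx 2
Step 3: w='a' (idx 1), next='a' -> output (1, 'a'), add 'aa' as idx 3
Step 4: w='c' (idx 2), next='c' -> output (2, 'c'), add 'cc' as idx 4
Step 5: w='a' (idx 1), next='c' -> output (1, 'c'), add 'ac' as idx 5
Step 6: w='c' (idx 2), end of input -> output (2, '')


Encoded: [(0, 'a'), (0, 'c'), (1, 'a'), (2, 'c'), (1, 'c'), (2, '')]


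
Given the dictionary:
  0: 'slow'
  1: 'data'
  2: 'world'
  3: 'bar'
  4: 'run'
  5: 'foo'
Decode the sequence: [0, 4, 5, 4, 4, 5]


Look up each index in the dictionary:
  0 -> 'slow'
  4 -> 'run'
  5 -> 'foo'
  4 -> 'run'
  4 -> 'run'
  5 -> 'foo'

Decoded: "slow run foo run run foo"


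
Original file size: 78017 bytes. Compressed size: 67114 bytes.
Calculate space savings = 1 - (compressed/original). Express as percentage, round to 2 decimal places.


ratio = compressed/original = 67114/78017 = 0.860248
savings = 1 - ratio = 1 - 0.860248 = 0.139752
as a percentage: 0.139752 * 100 = 13.98%

Space savings = 1 - 67114/78017 = 13.98%


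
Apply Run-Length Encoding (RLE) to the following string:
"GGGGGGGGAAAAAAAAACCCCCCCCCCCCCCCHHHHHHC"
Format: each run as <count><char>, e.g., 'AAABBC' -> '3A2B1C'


Scanning runs left to right:
  i=0: run of 'G' x 8 -> '8G'
  i=8: run of 'A' x 9 -> '9A'
  i=17: run of 'C' x 15 -> '15C'
  i=32: run of 'H' x 6 -> '6H'
  i=38: run of 'C' x 1 -> '1C'

RLE = 8G9A15C6H1C


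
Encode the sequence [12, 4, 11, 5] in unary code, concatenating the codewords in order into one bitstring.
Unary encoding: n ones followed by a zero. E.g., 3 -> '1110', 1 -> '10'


Encode each number as n ones followed by a terminating 0:
  12 -> 1111111111110 (13 bits)
  4 -> 11110 (5 bits)
  11 -> 111111111110 (12 bits)
  5 -> 111110 (6 bits)
Total length = 13 + 5 + 12 + 6 = 36 bits.

Unary([12, 4, 11, 5]) = 111111111111011110111111111110111110 (36 bits)


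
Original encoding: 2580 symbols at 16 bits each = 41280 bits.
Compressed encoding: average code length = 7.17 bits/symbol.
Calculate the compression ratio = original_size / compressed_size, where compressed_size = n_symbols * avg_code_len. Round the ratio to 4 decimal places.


original_size = n_symbols * orig_bits = 2580 * 16 = 41280 bits
compressed_size = n_symbols * avg_code_len = 2580 * 7.17 = 18498.6 bits
ratio = original_size / compressed_size = 41280 / 18498.6 = 2.2315

Compression ratio = 2.2315


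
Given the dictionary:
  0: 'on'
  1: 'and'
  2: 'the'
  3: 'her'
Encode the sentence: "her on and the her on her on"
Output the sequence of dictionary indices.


Look up each word in the dictionary:
  'her' -> 3
  'on' -> 0
  'and' -> 1
  'the' -> 2
  'her' -> 3
  'on' -> 0
  'her' -> 3
  'on' -> 0

Encoded: [3, 0, 1, 2, 3, 0, 3, 0]


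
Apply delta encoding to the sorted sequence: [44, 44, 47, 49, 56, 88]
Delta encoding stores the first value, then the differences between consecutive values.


First value: 44
Deltas:
  44 - 44 = 0
  47 - 44 = 3
  49 - 47 = 2
  56 - 49 = 7
  88 - 56 = 32


Delta encoded: [44, 0, 3, 2, 7, 32]


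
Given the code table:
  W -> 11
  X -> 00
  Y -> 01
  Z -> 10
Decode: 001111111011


Decoding:
00 -> X
11 -> W
11 -> W
11 -> W
10 -> Z
11 -> W


Result: XWWWZW


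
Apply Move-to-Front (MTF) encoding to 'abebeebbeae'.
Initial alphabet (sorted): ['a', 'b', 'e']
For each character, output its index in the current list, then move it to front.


MTF encoding:
'a': index 0 in ['a', 'b', 'e'] -> ['a', 'b', 'e']
'b': index 1 in ['a', 'b', 'e'] -> ['b', 'a', 'e']
'e': index 2 in ['b', 'a', 'e'] -> ['e', 'b', 'a']
'b': index 1 in ['e', 'b', 'a'] -> ['b', 'e', 'a']
'e': index 1 in ['b', 'e', 'a'] -> ['e', 'b', 'a']
'e': index 0 in ['e', 'b', 'a'] -> ['e', 'b', 'a']
'b': index 1 in ['e', 'b', 'a'] -> ['b', 'e', 'a']
'b': index 0 in ['b', 'e', 'a'] -> ['b', 'e', 'a']
'e': index 1 in ['b', 'e', 'a'] -> ['e', 'b', 'a']
'a': index 2 in ['e', 'b', 'a'] -> ['a', 'e', 'b']
'e': index 1 in ['a', 'e', 'b'] -> ['e', 'a', 'b']


Output: [0, 1, 2, 1, 1, 0, 1, 0, 1, 2, 1]


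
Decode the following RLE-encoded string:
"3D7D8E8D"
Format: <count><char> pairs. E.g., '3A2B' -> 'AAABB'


Expanding each <count><char> pair:
  3D -> 'DDD'
  7D -> 'DDDDDDD'
  8E -> 'EEEEEEEE'
  8D -> 'DDDDDDDD'

Decoded = DDDDDDDDDDEEEEEEEEDDDDDDDD


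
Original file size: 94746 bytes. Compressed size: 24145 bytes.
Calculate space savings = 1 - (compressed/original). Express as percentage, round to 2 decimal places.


ratio = compressed/original = 24145/94746 = 0.254839
savings = 1 - ratio = 1 - 0.254839 = 0.745161
as a percentage: 0.745161 * 100 = 74.52%

Space savings = 1 - 24145/94746 = 74.52%


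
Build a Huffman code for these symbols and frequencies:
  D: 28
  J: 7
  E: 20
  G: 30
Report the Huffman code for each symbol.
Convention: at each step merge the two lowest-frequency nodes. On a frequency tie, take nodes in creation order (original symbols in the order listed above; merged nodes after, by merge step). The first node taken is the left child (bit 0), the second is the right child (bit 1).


Huffman tree construction:
Step 1: Merge J(7) + E(20) = 27
Step 2: Merge (J+E)(27) + D(28) = 55
Step 3: Merge G(30) + ((J+E)+D)(55) = 85
Read each symbol's code off the tree from the root (left child = 0, right child = 1).

Codes:
  D: 11 (length 2)
  J: 100 (length 3)
  E: 101 (length 3)
  G: 0 (length 1)
Average code length: 167/85 = 1.9647 bits/symbol


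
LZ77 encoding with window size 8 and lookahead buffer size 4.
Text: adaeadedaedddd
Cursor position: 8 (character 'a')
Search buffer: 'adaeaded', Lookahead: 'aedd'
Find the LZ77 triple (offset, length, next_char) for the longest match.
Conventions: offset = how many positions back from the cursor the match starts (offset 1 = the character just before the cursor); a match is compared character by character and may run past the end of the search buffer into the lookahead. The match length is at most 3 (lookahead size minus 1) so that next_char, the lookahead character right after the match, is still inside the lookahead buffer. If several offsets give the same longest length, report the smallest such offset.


Try each offset into the search buffer:
  offset=1 (pos 7, char 'd'): match length 0
  offset=2 (pos 6, char 'e'): match length 0
  offset=3 (pos 5, char 'd'): match length 0
  offset=4 (pos 4, char 'a'): match length 1
  offset=5 (pos 3, char 'e'): match length 0
  offset=6 (pos 2, char 'a'): match length 2
  offset=7 (pos 1, char 'd'): match length 0
  offset=8 (pos 0, char 'a'): match length 1
Longest match has length 2 at offset 6.
next_char = character at position 8 + 2 = 10 -> 'd'

Best match: offset=6, length=2 (matching 'ae' starting at position 2)
LZ77 triple: (6, 2, 'd')


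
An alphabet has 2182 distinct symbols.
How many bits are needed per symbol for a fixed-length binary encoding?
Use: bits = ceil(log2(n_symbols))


log2(2182) = 11.0914
Bracket: 2^11 = 2048 < 2182 <= 2^12 = 4096
So ceil(log2(2182)) = 12

bits = ceil(log2(2182)) = ceil(11.0914) = 12 bits


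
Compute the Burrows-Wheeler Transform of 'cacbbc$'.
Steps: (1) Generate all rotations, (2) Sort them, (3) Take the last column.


Rotations (sorted):
  0: $cacbbc -> last char: c
  1: acbbc$c -> last char: c
  2: bbc$cac -> last char: c
  3: bc$cacb -> last char: b
  4: c$cacbb -> last char: b
  5: cacbbc$ -> last char: $
  6: cbbc$ca -> last char: a


BWT = cccbb$a


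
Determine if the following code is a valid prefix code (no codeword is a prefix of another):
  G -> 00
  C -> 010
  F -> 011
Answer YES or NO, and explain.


Checking each pair (does one codeword prefix another?):
  G='00' vs C='010': no prefix
  G='00' vs F='011': no prefix
  C='010' vs G='00': no prefix
  C='010' vs F='011': no prefix
  F='011' vs G='00': no prefix
  F='011' vs C='010': no prefix
No violation found over all pairs.

YES -- this is a valid prefix code. No codeword is a prefix of any other codeword.


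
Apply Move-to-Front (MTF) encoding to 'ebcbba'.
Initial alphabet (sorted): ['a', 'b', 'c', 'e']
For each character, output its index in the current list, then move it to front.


MTF encoding:
'e': index 3 in ['a', 'b', 'c', 'e'] -> ['e', 'a', 'b', 'c']
'b': index 2 in ['e', 'a', 'b', 'c'] -> ['b', 'e', 'a', 'c']
'c': index 3 in ['b', 'e', 'a', 'c'] -> ['c', 'b', 'e', 'a']
'b': index 1 in ['c', 'b', 'e', 'a'] -> ['b', 'c', 'e', 'a']
'b': index 0 in ['b', 'c', 'e', 'a'] -> ['b', 'c', 'e', 'a']
'a': index 3 in ['b', 'c', 'e', 'a'] -> ['a', 'b', 'c', 'e']


Output: [3, 2, 3, 1, 0, 3]


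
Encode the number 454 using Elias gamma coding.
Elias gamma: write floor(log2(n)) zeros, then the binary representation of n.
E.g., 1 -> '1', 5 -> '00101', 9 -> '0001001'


num_bits = floor(log2(454)) + 1 = 9
leading_zeros = num_bits - 1 = 8
binary(454) = 111000110

Elias gamma(454) = '00000000' + '111000110' = 00000000111000110 (17 bits)


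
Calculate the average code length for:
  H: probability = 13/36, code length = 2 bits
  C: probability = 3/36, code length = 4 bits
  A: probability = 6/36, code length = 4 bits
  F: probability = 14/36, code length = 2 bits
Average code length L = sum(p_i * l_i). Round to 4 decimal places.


Weighted contributions p_i * l_i:
  H: (13/36) * 2 = 26/36
  C: (3/36) * 4 = 12/36
  A: (6/36) * 4 = 24/36
  F: (14/36) * 2 = 28/36
Sum = (26 + 12 + 24 + 28)/36 = 90/36

L = 90/36 = 2.5000 bits/symbol


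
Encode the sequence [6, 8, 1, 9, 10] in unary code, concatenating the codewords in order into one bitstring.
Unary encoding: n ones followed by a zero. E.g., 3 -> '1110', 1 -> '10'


Encode each number as n ones followed by a terminating 0:
  6 -> 1111110 (7 bits)
  8 -> 111111110 (9 bits)
  1 -> 10 (2 bits)
  9 -> 1111111110 (10 bits)
  10 -> 11111111110 (11 bits)
Total length = 7 + 9 + 2 + 10 + 11 = 39 bits.

Unary([6, 8, 1, 9, 10]) = 111111011111111010111111111011111111110 (39 bits)


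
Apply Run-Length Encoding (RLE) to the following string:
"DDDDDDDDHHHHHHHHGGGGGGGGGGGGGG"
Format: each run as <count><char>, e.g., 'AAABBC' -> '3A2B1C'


Scanning runs left to right:
  i=0: run of 'D' x 8 -> '8D'
  i=8: run of 'H' x 8 -> '8H'
  i=16: run of 'G' x 14 -> '14G'

RLE = 8D8H14G


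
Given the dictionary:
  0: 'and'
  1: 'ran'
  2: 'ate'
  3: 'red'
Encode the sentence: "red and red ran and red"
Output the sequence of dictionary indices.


Look up each word in the dictionary:
  'red' -> 3
  'and' -> 0
  'red' -> 3
  'ran' -> 1
  'and' -> 0
  'red' -> 3

Encoded: [3, 0, 3, 1, 0, 3]


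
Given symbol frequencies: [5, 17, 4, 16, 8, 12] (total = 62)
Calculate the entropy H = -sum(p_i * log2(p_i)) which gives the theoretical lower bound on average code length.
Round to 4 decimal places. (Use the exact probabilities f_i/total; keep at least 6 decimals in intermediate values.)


Per-symbol terms -p_i * log2(p_i) with p_i = f_i/62:
  p = 5/62 = 0.080645: log2(p) = -3.632268, -p*log2(p) = 0.292925
  p = 17/62 = 0.274194: log2(p) = -1.866733, -p*log2(p) = 0.511846
  p = 4/62 = 0.064516: log2(p) = -3.954196, -p*log2(p) = 0.255109
  p = 16/62 = 0.258065: log2(p) = -1.954196, -p*log2(p) = 0.504309
  p = 8/62 = 0.129032: log2(p) = -2.954196, -p*log2(p) = 0.381187
  p = 12/62 = 0.193548: log2(p) = -2.369234, -p*log2(p) = 0.458561
H = 0.292925 + 0.511846 + 0.255109 + 0.504309 + 0.381187 + 0.458561 = 2.403937

H = 2.4039 bits/symbol


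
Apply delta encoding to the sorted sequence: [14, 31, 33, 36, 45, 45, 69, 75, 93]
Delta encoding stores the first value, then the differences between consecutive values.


First value: 14
Deltas:
  31 - 14 = 17
  33 - 31 = 2
  36 - 33 = 3
  45 - 36 = 9
  45 - 45 = 0
  69 - 45 = 24
  75 - 69 = 6
  93 - 75 = 18


Delta encoded: [14, 17, 2, 3, 9, 0, 24, 6, 18]


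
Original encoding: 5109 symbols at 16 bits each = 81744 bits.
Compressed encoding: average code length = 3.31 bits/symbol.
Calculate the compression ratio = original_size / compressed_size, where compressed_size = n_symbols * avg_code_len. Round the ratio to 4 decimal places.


original_size = n_symbols * orig_bits = 5109 * 16 = 81744 bits
compressed_size = n_symbols * avg_code_len = 5109 * 3.31 = 16910.79 bits
ratio = original_size / compressed_size = 81744 / 16910.79 = 4.8338

Compression ratio = 4.8338


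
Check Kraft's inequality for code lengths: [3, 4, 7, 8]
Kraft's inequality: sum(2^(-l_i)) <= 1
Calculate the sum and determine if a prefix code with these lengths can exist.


Sum = 2^(-3) + 2^(-4) + 2^(-7) + 2^(-8)
    = 0.125 + 0.0625 + 0.0078125 + 0.00390625
    = 51/256 = 0.19921875
Since 0.19921875 <= 1, Kraft's inequality IS satisfied.
A prefix code with these lengths CAN exist.

Kraft sum = 0.19921875. Satisfied.


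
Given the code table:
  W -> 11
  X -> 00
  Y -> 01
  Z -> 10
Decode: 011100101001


Decoding:
01 -> Y
11 -> W
00 -> X
10 -> Z
10 -> Z
01 -> Y


Result: YWXZZY


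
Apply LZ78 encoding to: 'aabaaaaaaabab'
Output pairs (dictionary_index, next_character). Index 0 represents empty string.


LZ78 encoding steps:
Dictionary: {0: ''}
Step 1: w='' (idx 0), next='a' -> output (0, 'a'), add 'a' as idx 1
Step 2: w='a' (idx 1), next='b' -> output (1, 'b'), add 'ab' as idx 2
Step 3: w='a' (idx 1), next='a' -> output (1, 'a'), add 'aa' as idx 3
Step 4: w='aa' (idx 3), next='a' -> output (3, 'a'), add 'aaa' as idx 4
Step 5: w='aa' (idx 3), next='b' -> output (3, 'b'), add 'aab' as idx 5
Step 6: w='ab' (idx 2), end of input -> output (2, '')


Encoded: [(0, 'a'), (1, 'b'), (1, 'a'), (3, 'a'), (3, 'b'), (2, '')]


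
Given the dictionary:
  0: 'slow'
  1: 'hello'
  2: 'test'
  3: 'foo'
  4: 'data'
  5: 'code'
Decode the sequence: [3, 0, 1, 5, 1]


Look up each index in the dictionary:
  3 -> 'foo'
  0 -> 'slow'
  1 -> 'hello'
  5 -> 'code'
  1 -> 'hello'

Decoded: "foo slow hello code hello"


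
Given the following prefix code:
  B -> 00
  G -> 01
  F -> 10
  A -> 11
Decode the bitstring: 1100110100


Decoding step by step:
Bits 11 -> A
Bits 00 -> B
Bits 11 -> A
Bits 01 -> G
Bits 00 -> B


Decoded message: ABAGB


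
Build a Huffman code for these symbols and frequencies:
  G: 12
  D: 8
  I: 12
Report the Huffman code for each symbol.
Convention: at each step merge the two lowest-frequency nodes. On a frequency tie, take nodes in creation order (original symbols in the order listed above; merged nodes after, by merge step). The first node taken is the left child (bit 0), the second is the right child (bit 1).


Huffman tree construction:
Step 1: Merge D(8) + G(12) = 20
Step 2: Merge I(12) + (D+G)(20) = 32
Read each symbol's code off the tree from the root (left child = 0, right child = 1).

Codes:
  G: 11 (length 2)
  D: 10 (length 2)
  I: 0 (length 1)
Average code length: 52/32 = 1.6250 bits/symbol


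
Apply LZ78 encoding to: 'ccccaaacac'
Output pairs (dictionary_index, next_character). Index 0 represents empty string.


LZ78 encoding steps:
Dictionary: {0: ''}
Step 1: w='' (idx 0), next='c' -> output (0, 'c'), add 'c' as idx 1
Step 2: w='c' (idx 1), next='c' -> output (1, 'c'), add 'cc' as idx 2
Step 3: w='c' (idx 1), next='a' -> output (1, 'a'), add 'ca' as idx 3
Step 4: w='' (idx 0), next='a' -> output (0, 'a'), add 'a' as idx 4
Step 5: w='a' (idx 4), next='c' -> output (4, 'c'), add 'ac' as idx 5
Step 6: w='ac' (idx 5), end of input -> output (5, '')


Encoded: [(0, 'c'), (1, 'c'), (1, 'a'), (0, 'a'), (4, 'c'), (5, '')]


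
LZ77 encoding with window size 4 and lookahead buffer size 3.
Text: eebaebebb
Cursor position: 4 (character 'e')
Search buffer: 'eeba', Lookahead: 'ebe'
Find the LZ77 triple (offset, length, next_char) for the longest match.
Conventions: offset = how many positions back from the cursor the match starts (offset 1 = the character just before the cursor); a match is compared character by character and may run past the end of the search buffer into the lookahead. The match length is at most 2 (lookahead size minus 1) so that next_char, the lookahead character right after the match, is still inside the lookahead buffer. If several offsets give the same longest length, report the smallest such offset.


Try each offset into the search buffer:
  offset=1 (pos 3, char 'a'): match length 0
  offset=2 (pos 2, char 'b'): match length 0
  offset=3 (pos 1, char 'e'): match length 2
  offset=4 (pos 0, char 'e'): match length 1
Longest match has length 2 at offset 3.
next_char = character at position 4 + 2 = 6 -> 'e'

Best match: offset=3, length=2 (matching 'eb' starting at position 1)
LZ77 triple: (3, 2, 'e')


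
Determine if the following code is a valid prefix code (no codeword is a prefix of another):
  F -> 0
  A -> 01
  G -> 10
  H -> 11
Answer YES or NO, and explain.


Checking each pair (does one codeword prefix another?):
  F='0' vs A='01': prefix -- VIOLATION

NO -- this is NOT a valid prefix code. F (0) is a prefix of A (01).
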